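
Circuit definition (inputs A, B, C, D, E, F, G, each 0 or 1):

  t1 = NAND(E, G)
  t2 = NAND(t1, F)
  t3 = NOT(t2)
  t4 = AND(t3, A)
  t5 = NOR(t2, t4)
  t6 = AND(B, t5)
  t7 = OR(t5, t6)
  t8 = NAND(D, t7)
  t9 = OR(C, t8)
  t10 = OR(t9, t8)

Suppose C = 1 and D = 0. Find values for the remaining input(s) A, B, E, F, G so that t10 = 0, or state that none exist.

no solution exists

With C = 1 and D = 0 fixed, none of the 32 settings of A, B, E, F, G give t10 = 0.
For example, with A=0, B=1, E=0, F=0, G=0:
t1 = NAND(E, G) = NAND(0, 0) = 1
t2 = NAND(t1, F) = NAND(1, 0) = 1
t3 = NOT(t2) = NOT 1 = 0
t4 = AND(t3, A) = AND(0, 0) = 0
t5 = NOR(t2, t4) = NOR(1, 0) = 0
t6 = AND(B, t5) = AND(1, 0) = 0
t7 = OR(t5, t6) = OR(0, 0) = 0
t8 = NAND(D, t7) = NAND(0, 0) = 1
t9 = OR(C, t8) = OR(1, 1) = 1
t10 = OR(t9, t8) = OR(1, 1) = 1
giving t10 = 1 ≠ 0.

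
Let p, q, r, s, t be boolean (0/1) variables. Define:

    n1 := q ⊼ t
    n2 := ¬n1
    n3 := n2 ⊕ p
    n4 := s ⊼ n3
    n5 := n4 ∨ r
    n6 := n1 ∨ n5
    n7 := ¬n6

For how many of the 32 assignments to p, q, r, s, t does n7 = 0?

31

n7 = ¬n6 must be 0, so n6 = 1.
n6 = n1 ∨ n5 must be 1, so at least one of n1, n5 is 1.
Enumerating the 32 input combinations, 31 give n7 = 0 and 1 give n7 = 1.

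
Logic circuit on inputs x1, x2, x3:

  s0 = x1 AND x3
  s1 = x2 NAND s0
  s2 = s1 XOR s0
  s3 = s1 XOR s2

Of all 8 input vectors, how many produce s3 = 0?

s3 = s1 XOR s2 must be 0, so s1 and s2 are equal.
Satisfying assignments:
  x1=0, x2=0, x3=0
  x1=0, x2=0, x3=1
  x1=0, x2=1, x3=0
  x1=0, x2=1, x3=1
  x1=1, x2=0, x3=0
  x1=1, x2=1, x3=0

6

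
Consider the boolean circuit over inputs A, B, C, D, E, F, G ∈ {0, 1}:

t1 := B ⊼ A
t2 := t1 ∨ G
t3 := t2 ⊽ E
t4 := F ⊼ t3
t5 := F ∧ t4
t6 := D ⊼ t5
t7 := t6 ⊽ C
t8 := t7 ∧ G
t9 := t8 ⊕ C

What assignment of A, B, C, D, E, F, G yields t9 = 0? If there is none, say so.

A=0, B=0, C=0, D=0, E=1, F=1, G=0

Check with A=0, B=0, C=0, D=0, E=1, F=1, G=0:
t1 = B ⊼ A = 0 ⊼ 0 = 1
t2 = t1 ∨ G = 1 ∨ 0 = 1
t3 = t2 ⊽ E = 1 ⊽ 1 = 0
t4 = F ⊼ t3 = 1 ⊼ 0 = 1
t5 = F ∧ t4 = 1 ∧ 1 = 1
t6 = D ⊼ t5 = 0 ⊼ 1 = 1
t7 = t6 ⊽ C = 1 ⊽ 0 = 0
t8 = t7 ∧ G = 0 ∧ 0 = 0
t9 = t8 ⊕ C = 0 ⊕ 0 = 0
So t9 = 0 as required.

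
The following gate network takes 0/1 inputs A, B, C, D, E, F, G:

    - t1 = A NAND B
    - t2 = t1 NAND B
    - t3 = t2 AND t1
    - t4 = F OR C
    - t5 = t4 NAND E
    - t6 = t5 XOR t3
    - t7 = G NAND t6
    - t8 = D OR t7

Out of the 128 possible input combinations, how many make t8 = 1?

112

t8 = D OR t7 must be 1, so at least one of D, t7 is 1.
Enumerating the 128 input combinations, 112 give t8 = 1 and 16 give t8 = 0.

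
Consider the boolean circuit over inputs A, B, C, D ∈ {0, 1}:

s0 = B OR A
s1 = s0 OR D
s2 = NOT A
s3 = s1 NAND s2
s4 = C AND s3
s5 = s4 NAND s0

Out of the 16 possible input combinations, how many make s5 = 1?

s5 = s4 NAND s0 must be 1, so at least one of s4, s0 is 0.
Enumerating the 16 input combinations, 12 give s5 = 1 and 4 give s5 = 0.

12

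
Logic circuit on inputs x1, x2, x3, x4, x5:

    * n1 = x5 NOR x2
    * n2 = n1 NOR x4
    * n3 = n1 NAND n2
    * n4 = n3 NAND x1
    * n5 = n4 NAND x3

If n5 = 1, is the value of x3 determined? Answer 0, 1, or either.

either

Both values of x3 occur among assignments with n5 = 1:
  x3=0: x1=0, x2=0, x3=0, x4=0, x5=0
  x3=1: x1=1, x2=0, x3=1, x4=0, x5=0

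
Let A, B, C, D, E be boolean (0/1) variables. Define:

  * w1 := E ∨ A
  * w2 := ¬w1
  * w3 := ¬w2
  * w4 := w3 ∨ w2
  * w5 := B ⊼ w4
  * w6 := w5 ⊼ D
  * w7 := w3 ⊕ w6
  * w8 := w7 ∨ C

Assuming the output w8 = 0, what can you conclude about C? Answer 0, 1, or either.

0

w8 = w7 ∨ C must be 0, so both w7 = 0 and C = 0.
Every assignment with w8 = 0 has C = 0; there are 10 such assignment(s).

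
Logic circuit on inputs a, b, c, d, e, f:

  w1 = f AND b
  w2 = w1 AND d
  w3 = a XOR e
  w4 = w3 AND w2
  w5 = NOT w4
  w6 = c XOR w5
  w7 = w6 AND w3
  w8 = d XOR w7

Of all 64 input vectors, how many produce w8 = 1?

w8 = d XOR w7 must be 1, so d and w7 differ.
Enumerating the 64 input combinations, 32 give w8 = 1 and 32 give w8 = 0.

32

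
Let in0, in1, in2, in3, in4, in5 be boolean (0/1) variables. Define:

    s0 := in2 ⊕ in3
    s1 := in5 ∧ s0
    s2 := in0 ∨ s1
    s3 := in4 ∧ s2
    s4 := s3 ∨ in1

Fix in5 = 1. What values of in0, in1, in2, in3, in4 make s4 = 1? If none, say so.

in0=0, in1=1, in2=0, in3=1, in4=1

s4 = s3 ∨ in1 must be 1, so at least one of s3, in1 is 1.
Check with in5 = 1 and in0=0, in1=1, in2=0, in3=1, in4=1:
s0 = in2 ⊕ in3 = 0 ⊕ 1 = 1
s1 = in5 ∧ s0 = 1 ∧ 1 = 1
s2 = in0 ∨ s1 = 0 ∨ 1 = 1
s3 = in4 ∧ s2 = 1 ∧ 1 = 1
s4 = s3 ∨ in1 = 1 ∨ 1 = 1
So s4 = 1.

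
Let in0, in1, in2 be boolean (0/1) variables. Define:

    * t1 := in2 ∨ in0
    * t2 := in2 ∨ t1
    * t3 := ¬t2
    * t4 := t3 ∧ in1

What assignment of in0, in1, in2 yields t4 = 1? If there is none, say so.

Check with in0=0 in1=1 in2=0:
t1 = in2 ∨ in0 = 0 ∨ 0 = 0
t2 = in2 ∨ t1 = 0 ∨ 0 = 0
t3 = ¬t2 = ¬0 = 1
t4 = t3 ∧ in1 = 1 ∧ 1 = 1
So t4 = 1 as required.

in0=0 in1=1 in2=0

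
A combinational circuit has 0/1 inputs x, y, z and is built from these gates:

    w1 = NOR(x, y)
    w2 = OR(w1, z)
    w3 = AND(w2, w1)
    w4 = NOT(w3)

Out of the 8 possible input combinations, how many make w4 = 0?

w4 = NOT(w3) must be 0, so w3 = 1.
w3 = AND(w2, w1) must be 1, so both w2 = 1 and w1 = 1.
Satisfying assignments:
  x=0, y=0, z=0
  x=0, y=0, z=1

2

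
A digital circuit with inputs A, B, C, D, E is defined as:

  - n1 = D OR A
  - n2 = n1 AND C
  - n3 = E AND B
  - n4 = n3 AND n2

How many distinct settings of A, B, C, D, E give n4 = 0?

n4 = n3 AND n2 must be 0, so at least one of n3, n2 is 0.
Enumerating the 32 input combinations, 29 give n4 = 0 and 3 give n4 = 1.

29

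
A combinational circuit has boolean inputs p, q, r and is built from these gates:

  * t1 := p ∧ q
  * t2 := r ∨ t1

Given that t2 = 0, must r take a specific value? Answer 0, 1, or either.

0

t2 = r ∨ t1 must be 0, so both r = 0 and t1 = 0.
t1 = p ∧ q must be 0, so at least one of p, q is 0.
Every assignment with t2 = 0 has r = 0; there are 3 such assignment(s).
  p=0, q=0, r=0
  p=0, q=1, r=0
  p=1, q=0, r=0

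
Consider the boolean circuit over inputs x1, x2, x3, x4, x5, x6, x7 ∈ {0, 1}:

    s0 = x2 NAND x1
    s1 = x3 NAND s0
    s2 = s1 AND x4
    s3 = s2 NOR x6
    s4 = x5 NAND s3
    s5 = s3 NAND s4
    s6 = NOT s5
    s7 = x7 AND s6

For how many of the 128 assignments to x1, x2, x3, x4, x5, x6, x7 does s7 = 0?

s7 = x7 AND s6 must be 0, so at least one of x7, s6 is 0.
Enumerating the 128 input combinations, 117 give s7 = 0 and 11 give s7 = 1.

117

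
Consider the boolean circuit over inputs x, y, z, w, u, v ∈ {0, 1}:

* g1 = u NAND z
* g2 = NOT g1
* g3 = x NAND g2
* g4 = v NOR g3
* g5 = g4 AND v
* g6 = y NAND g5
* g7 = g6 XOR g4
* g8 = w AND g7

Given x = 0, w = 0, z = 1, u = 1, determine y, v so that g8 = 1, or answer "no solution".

With x = 0, w = 0, z = 1, u = 1 fixed, none of the 4 settings of y, v give g8 = 1.
For example, with y=1, v=1:
g1 = u NAND z = 1 NAND 1 = 0
g2 = NOT g1 = NOT 0 = 1
g3 = x NAND g2 = 0 NAND 1 = 1
g4 = v NOR g3 = 1 NOR 1 = 0
g5 = g4 AND v = 0 AND 1 = 0
g6 = y NAND g5 = 1 NAND 0 = 1
g7 = g6 XOR g4 = 1 XOR 0 = 1
g8 = w AND g7 = 0 AND 1 = 0
giving g8 = 0 ≠ 1.

no solution exists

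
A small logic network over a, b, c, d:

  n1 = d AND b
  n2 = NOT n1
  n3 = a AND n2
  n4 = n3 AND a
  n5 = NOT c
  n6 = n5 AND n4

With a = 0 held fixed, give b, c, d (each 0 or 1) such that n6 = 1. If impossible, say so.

no solution exists

With a = 0 fixed, none of the 8 settings of b, c, d give n6 = 1.
For example, with b=0, c=0, d=0:
n1 = d AND b = 0 AND 0 = 0
n2 = NOT n1 = NOT 0 = 1
n3 = a AND n2 = 0 AND 1 = 0
n4 = n3 AND a = 0 AND 0 = 0
n5 = NOT c = NOT 0 = 1
n6 = n5 AND n4 = 1 AND 0 = 0
giving n6 = 0 ≠ 1.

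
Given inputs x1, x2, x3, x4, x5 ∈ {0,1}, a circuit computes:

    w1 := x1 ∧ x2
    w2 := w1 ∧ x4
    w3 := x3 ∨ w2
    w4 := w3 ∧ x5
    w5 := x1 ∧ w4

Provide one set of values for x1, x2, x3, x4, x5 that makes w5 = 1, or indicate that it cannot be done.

w5 = x1 ∧ w4 must be 1, so both x1 = 1 and w4 = 1.
w4 = w3 ∧ x5 must be 1, so both w3 = 1 and x5 = 1.
w3 = x3 ∨ w2 must be 1, so at least one of x3, w2 is 1.
Check with x1=1 x2=1 x3=1 x4=0 x5=1:
w1 = x1 ∧ x2 = 1 ∧ 1 = 1
w2 = w1 ∧ x4 = 1 ∧ 0 = 0
w3 = x3 ∨ w2 = 1 ∨ 0 = 1
w4 = w3 ∧ x5 = 1 ∧ 1 = 1
w5 = x1 ∧ w4 = 1 ∧ 1 = 1
So w5 = 1 as required.

x1=1 x2=1 x3=1 x4=0 x5=1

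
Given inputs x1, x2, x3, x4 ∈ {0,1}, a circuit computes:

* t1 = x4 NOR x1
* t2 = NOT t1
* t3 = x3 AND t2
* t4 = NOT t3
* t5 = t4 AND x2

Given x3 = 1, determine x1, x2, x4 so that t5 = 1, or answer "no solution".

t5 = t4 AND x2 must be 1, so both t4 = 1 and x2 = 1.
t4 = NOT t3 must be 1, so t3 = 0.
Check with x3 = 1 and x1=0, x2=1, x4=0:
t1 = x4 NOR x1 = 0 NOR 0 = 1
t2 = NOT t1 = NOT 1 = 0
t3 = x3 AND t2 = 1 AND 0 = 0
t4 = NOT t3 = NOT 0 = 1
t5 = t4 AND x2 = 1 AND 1 = 1
So t5 = 1.

x1=0 x2=1 x4=0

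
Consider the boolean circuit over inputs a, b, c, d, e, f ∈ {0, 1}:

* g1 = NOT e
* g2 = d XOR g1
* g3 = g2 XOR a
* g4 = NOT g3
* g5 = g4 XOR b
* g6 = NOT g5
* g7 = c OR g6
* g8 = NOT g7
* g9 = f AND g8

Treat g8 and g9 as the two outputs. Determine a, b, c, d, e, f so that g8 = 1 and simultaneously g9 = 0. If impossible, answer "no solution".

a=1 b=0 c=0 d=0 e=0 f=0

Check with a=1 b=0 c=0 d=0 e=0 f=0:
g1 = NOT e = NOT 0 = 1
g2 = d XOR g1 = 0 XOR 1 = 1
g3 = g2 XOR a = 1 XOR 1 = 0
g4 = NOT g3 = NOT 0 = 1
g5 = g4 XOR b = 1 XOR 0 = 1
g6 = NOT g5 = NOT 1 = 0
g7 = c OR g6 = 0 OR 0 = 0
g8 = NOT g7 = NOT 0 = 1
g9 = f AND g8 = 0 AND 1 = 0
So g8 = 1 and g9 = 0.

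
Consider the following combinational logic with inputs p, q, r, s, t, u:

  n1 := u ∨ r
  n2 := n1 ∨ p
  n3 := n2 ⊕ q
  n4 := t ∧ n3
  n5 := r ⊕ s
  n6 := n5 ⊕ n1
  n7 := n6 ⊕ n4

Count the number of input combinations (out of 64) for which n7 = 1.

n7 = n6 ⊕ n4 must be 1, so n6 and n4 differ.
Enumerating the 64 input combinations, 32 give n7 = 1 and 32 give n7 = 0.

32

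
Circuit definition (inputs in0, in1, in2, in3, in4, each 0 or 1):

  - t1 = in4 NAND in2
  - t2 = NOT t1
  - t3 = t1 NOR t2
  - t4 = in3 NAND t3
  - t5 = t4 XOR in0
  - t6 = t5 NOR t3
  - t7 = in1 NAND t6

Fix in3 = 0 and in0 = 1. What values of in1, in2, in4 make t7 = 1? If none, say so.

in1=0 in2=0 in4=1

Check with in3 = 0 and in0 = 1 and in1=0, in2=0, in4=1:
t1 = in4 NAND in2 = 1 NAND 0 = 1
t2 = NOT t1 = NOT 1 = 0
t3 = t1 NOR t2 = 1 NOR 0 = 0
t4 = in3 NAND t3 = 0 NAND 0 = 1
t5 = t4 XOR in0 = 1 XOR 1 = 0
t6 = t5 NOR t3 = 0 NOR 0 = 1
t7 = in1 NAND t6 = 0 NAND 1 = 1
So t7 = 1.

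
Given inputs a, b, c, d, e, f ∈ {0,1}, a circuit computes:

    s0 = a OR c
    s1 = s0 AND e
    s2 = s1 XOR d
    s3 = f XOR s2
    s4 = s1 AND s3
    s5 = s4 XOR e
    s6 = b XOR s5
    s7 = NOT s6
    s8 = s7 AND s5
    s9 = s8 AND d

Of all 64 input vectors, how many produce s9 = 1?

s9 = s8 AND d must be 1, so both s8 = 1 and d = 1.
s8 = s7 AND s5 must be 1, so both s7 = 1 and s5 = 1.
Satisfying assignments:
  a=0, b=1, c=0, d=1, e=1, f=0
  a=0, b=1, c=0, d=1, e=1, f=1
  a=0, b=1, c=1, d=1, e=1, f=0
  a=1, b=1, c=0, d=1, e=1, f=0
  a=1, b=1, c=1, d=1, e=1, f=0

5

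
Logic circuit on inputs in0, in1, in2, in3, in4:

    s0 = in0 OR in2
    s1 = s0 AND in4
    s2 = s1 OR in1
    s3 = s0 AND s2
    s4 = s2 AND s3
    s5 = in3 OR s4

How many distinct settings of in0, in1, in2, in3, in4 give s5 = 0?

7

s5 = in3 OR s4 must be 0, so both in3 = 0 and s4 = 0.
s4 = s2 AND s3 must be 0, so at least one of s2, s3 is 0.
Enumerating the 32 input combinations, 7 give s5 = 0 and 25 give s5 = 1.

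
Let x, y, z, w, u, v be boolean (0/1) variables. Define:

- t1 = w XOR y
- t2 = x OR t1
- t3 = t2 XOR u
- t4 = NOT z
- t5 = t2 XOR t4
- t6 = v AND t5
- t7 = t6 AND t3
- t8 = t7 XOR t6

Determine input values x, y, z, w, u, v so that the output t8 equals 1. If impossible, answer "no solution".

t8 = t7 XOR t6 must be 1, so t7 and t6 differ.
Check with x=0 y=0 z=0 w=0 u=0 v=1:
t1 = w XOR y = 0 XOR 0 = 0
t2 = x OR t1 = 0 OR 0 = 0
t3 = t2 XOR u = 0 XOR 0 = 0
t4 = NOT z = NOT 0 = 1
t5 = t2 XOR t4 = 0 XOR 1 = 1
t6 = v AND t5 = 1 AND 1 = 1
t7 = t6 AND t3 = 1 AND 0 = 0
t8 = t7 XOR t6 = 0 XOR 1 = 1
So t8 = 1 as required.

x=0 y=0 z=0 w=0 u=0 v=1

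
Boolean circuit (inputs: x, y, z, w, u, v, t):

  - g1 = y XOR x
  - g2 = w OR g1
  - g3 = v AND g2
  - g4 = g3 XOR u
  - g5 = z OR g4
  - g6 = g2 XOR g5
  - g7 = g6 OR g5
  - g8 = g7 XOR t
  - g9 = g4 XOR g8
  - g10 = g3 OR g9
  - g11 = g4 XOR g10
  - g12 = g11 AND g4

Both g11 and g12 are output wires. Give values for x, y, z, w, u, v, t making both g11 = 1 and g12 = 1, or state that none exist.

x=1, y=1, z=0, w=0, u=1, v=1, t=0

Check with x=1, y=1, z=0, w=0, u=1, v=1, t=0:
g1 = y XOR x = 1 XOR 1 = 0
g2 = w OR g1 = 0 OR 0 = 0
g3 = v AND g2 = 1 AND 0 = 0
g4 = g3 XOR u = 0 XOR 1 = 1
g5 = z OR g4 = 0 OR 1 = 1
g6 = g2 XOR g5 = 0 XOR 1 = 1
g7 = g6 OR g5 = 1 OR 1 = 1
g8 = g7 XOR t = 1 XOR 0 = 1
g9 = g4 XOR g8 = 1 XOR 1 = 0
g10 = g3 OR g9 = 0 OR 0 = 0
g11 = g4 XOR g10 = 1 XOR 0 = 1
g12 = g11 AND g4 = 1 AND 1 = 1
So g11 = 1 and g12 = 1.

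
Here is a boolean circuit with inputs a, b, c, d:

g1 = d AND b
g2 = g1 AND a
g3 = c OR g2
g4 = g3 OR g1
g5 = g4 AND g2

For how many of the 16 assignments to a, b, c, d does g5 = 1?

2

g5 = g4 AND g2 must be 1, so both g4 = 1 and g2 = 1.
g4 = g3 OR g1 must be 1, so at least one of g3, g1 is 1.
g2 = g1 AND a must be 1, so both g1 = 1 and a = 1.
Enumerating the 16 input combinations, 2 give g5 = 1 and 14 give g5 = 0.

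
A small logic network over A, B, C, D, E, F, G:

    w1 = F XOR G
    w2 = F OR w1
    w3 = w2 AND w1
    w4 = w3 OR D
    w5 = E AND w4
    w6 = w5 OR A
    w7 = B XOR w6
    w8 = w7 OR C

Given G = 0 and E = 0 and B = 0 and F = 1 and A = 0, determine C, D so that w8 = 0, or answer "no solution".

C=0 D=0

w8 = w7 OR C must be 0, so both w7 = 0 and C = 0.
Check with G = 0 and E = 0 and B = 0 and F = 1 and A = 0 and C=0, D=0:
w1 = F XOR G = 1 XOR 0 = 1
w2 = F OR w1 = 1 OR 1 = 1
w3 = w2 AND w1 = 1 AND 1 = 1
w4 = w3 OR D = 1 OR 0 = 1
w5 = E AND w4 = 0 AND 1 = 0
w6 = w5 OR A = 0 OR 0 = 0
w7 = B XOR w6 = 0 XOR 0 = 0
w8 = w7 OR C = 0 OR 0 = 0
So w8 = 0.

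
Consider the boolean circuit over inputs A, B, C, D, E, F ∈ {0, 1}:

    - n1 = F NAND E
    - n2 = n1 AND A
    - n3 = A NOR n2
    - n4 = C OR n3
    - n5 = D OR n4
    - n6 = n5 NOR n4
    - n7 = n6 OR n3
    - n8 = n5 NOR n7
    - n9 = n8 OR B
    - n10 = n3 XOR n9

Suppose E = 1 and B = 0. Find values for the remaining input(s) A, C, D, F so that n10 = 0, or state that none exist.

Check with E = 1 and B = 0 and A=1, C=0, D=1, F=1:
n1 = F NAND E = 1 NAND 1 = 0
n2 = n1 AND A = 0 AND 1 = 0
n3 = A NOR n2 = 1 NOR 0 = 0
n4 = C OR n3 = 0 OR 0 = 0
n5 = D OR n4 = 1 OR 0 = 1
n6 = n5 NOR n4 = 1 NOR 0 = 0
n7 = n6 OR n3 = 0 OR 0 = 0
n8 = n5 NOR n7 = 1 NOR 0 = 0
n9 = n8 OR B = 0 OR 0 = 0
n10 = n3 XOR n9 = 0 XOR 0 = 0
So n10 = 0.

A=1, C=0, D=1, F=1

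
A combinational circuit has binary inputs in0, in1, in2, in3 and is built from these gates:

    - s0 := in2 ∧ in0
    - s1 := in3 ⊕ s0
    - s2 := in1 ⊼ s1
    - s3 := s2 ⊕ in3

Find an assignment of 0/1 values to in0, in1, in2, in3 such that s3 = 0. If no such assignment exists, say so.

Check with in0=0 in1=0 in2=0 in3=1:
s0 = in2 ∧ in0 = 0 ∧ 0 = 0
s1 = in3 ⊕ s0 = 1 ⊕ 0 = 1
s2 = in1 ⊼ s1 = 0 ⊼ 1 = 1
s3 = s2 ⊕ in3 = 1 ⊕ 1 = 0
So s3 = 0 as required.

in0=0 in1=0 in2=0 in3=1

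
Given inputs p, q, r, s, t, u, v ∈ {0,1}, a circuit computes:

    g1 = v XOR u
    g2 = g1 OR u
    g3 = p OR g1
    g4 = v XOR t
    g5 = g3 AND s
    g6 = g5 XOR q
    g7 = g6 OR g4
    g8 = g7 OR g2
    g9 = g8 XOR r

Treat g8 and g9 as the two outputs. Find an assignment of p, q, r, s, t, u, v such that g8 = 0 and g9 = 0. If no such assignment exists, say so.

Check with p=0 q=0 r=0 s=0 t=0 u=0 v=0:
g1 = v XOR u = 0 XOR 0 = 0
g2 = g1 OR u = 0 OR 0 = 0
g3 = p OR g1 = 0 OR 0 = 0
g4 = v XOR t = 0 XOR 0 = 0
g5 = g3 AND s = 0 AND 0 = 0
g6 = g5 XOR q = 0 XOR 0 = 0
g7 = g6 OR g4 = 0 OR 0 = 0
g8 = g7 OR g2 = 0 OR 0 = 0
g9 = g8 XOR r = 0 XOR 0 = 0
So g8 = 0 and g9 = 0.

p=0 q=0 r=0 s=0 t=0 u=0 v=0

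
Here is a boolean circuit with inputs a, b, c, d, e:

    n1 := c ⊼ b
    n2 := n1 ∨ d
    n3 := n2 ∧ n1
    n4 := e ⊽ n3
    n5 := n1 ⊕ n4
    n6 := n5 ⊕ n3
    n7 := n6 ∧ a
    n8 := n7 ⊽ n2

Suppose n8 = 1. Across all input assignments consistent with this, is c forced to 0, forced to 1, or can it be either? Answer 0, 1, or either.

1

n8 = n7 ⊽ n2 must be 1, so both n7 = 0 and n2 = 0.
n7 = n6 ∧ a must be 0, so at least one of n6, a is 0.
Every assignment with n8 = 1 has c = 1; there are 3 such assignment(s).
  a=0, b=1, c=1, d=0, e=0
  a=0, b=1, c=1, d=0, e=1
  a=1, b=1, c=1, d=0, e=1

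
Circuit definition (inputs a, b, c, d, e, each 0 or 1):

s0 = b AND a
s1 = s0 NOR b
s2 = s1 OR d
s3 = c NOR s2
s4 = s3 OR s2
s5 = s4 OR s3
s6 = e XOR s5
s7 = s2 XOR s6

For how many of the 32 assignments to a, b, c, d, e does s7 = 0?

16

s7 = s2 XOR s6 must be 0, so s2 and s6 are equal.
Enumerating the 32 input combinations, 16 give s7 = 0 and 16 give s7 = 1.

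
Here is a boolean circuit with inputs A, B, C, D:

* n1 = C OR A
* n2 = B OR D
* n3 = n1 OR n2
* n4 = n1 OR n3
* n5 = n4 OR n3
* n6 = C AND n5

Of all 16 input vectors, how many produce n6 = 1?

8

n6 = C AND n5 must be 1, so both C = 1 and n5 = 1.
n5 = n4 OR n3 must be 1, so at least one of n4, n3 is 1.
Enumerating the 16 input combinations, 8 give n6 = 1 and 8 give n6 = 0.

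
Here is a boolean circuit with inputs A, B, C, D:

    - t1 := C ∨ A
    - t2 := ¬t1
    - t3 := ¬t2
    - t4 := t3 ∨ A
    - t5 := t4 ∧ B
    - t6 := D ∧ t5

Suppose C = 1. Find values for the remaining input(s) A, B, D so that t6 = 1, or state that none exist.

A=1 B=1 D=1

t6 = D ∧ t5 must be 1, so both D = 1 and t5 = 1.
t5 = t4 ∧ B must be 1, so both t4 = 1 and B = 1.
Check with C = 1 and A=1, B=1, D=1:
t1 = C ∨ A = 1 ∨ 1 = 1
t2 = ¬t1 = ¬1 = 0
t3 = ¬t2 = ¬0 = 1
t4 = t3 ∨ A = 1 ∨ 1 = 1
t5 = t4 ∧ B = 1 ∧ 1 = 1
t6 = D ∧ t5 = 1 ∧ 1 = 1
So t6 = 1.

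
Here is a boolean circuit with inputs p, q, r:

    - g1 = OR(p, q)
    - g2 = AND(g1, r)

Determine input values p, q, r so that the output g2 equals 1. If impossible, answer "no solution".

g2 = AND(g1, r) must be 1, so both g1 = 1 and r = 1.
g1 = OR(p, q) must be 1, so at least one of p, q is 1.
Check with p=0 q=1 r=1:
g1 = OR(p, q) = OR(0, 1) = 1
g2 = AND(g1, r) = AND(1, 1) = 1
So g2 = 1 as required.

p=0 q=1 r=1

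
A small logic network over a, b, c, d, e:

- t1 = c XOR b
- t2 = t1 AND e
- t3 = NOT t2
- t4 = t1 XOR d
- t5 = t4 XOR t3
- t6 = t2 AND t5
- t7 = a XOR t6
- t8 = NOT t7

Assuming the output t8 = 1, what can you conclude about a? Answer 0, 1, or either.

either

Both values of a occur among assignments with t8 = 1:
  a=0: a=0, b=0, c=0, d=0, e=0
  a=1: a=1, b=0, c=1, d=0, e=1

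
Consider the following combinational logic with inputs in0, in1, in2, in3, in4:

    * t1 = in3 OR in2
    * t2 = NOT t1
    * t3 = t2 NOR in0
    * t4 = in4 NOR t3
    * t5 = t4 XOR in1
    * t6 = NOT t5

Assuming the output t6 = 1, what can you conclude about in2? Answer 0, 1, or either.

Both values of in2 occur among assignments with t6 = 1:
  in2=0: in0=0, in1=0, in2=0, in3=0, in4=1
  in2=1: in0=0, in1=0, in2=1, in3=0, in4=0

either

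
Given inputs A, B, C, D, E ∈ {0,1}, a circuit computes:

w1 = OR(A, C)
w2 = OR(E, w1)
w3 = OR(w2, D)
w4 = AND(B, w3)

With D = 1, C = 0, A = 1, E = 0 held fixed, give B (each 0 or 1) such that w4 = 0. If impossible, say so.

B=0

w4 = AND(B, w3) must be 0, so at least one of B, w3 is 0.
Check with D = 1, C = 0, A = 1, E = 0 and B=0:
w1 = OR(A, C) = OR(1, 0) = 1
w2 = OR(E, w1) = OR(0, 1) = 1
w3 = OR(w2, D) = OR(1, 1) = 1
w4 = AND(B, w3) = AND(0, 1) = 0
So w4 = 0.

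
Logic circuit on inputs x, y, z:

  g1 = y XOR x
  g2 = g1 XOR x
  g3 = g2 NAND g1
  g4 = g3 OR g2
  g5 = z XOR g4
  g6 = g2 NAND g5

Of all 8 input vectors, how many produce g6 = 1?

6

g6 = g2 NAND g5 must be 1, so at least one of g2, g5 is 0.
Satisfying assignments:
  x=0, y=0, z=0
  x=0, y=0, z=1
  x=0, y=1, z=1
  x=1, y=0, z=0
  x=1, y=0, z=1
  x=1, y=1, z=1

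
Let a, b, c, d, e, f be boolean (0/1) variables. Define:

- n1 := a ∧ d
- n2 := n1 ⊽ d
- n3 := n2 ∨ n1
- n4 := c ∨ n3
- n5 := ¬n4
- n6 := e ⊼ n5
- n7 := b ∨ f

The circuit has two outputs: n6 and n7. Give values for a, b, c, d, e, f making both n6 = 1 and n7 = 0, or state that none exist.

Check with a=0, b=0, c=1, d=0, e=0, f=0:
n1 = a ∧ d = 0 ∧ 0 = 0
n2 = n1 ⊽ d = 0 ⊽ 0 = 1
n3 = n2 ∨ n1 = 1 ∨ 0 = 1
n4 = c ∨ n3 = 1 ∨ 1 = 1
n5 = ¬n4 = ¬1 = 0
n6 = e ⊼ n5 = 0 ⊼ 0 = 1
n7 = b ∨ f = 0 ∨ 0 = 0
So n6 = 1 and n7 = 0.

a=0, b=0, c=1, d=0, e=0, f=0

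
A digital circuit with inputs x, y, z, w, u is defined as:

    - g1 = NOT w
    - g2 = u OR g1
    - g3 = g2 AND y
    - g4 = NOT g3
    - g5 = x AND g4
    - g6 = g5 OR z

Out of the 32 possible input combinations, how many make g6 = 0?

11

g6 = g5 OR z must be 0, so both g5 = 0 and z = 0.
g5 = x AND g4 must be 0, so at least one of x, g4 is 0.
Enumerating the 32 input combinations, 11 give g6 = 0 and 21 give g6 = 1.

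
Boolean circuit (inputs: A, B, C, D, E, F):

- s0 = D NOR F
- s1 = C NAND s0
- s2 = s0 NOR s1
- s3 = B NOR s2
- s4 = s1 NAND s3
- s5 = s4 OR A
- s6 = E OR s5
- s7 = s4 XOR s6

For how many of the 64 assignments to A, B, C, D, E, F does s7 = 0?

s7 = s4 XOR s6 must be 0, so s4 and s6 are equal.
Enumerating the 64 input combinations, 43 give s7 = 0 and 21 give s7 = 1.

43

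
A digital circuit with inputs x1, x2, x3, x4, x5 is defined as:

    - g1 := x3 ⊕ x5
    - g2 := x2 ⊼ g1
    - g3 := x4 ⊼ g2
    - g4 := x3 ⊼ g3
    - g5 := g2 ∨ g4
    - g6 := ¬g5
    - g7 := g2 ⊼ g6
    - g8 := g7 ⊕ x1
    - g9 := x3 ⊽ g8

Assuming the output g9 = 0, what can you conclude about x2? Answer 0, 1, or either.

Both values of x2 occur among assignments with g9 = 0:
  x2=0: x1=0, x2=0, x3=0, x4=0, x5=0
  x2=1: x1=0, x2=1, x3=0, x4=0, x5=0

either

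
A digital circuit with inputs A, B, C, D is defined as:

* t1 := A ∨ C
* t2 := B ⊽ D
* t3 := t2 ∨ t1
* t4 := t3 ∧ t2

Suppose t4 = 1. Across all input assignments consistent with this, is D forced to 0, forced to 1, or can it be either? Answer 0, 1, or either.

0

t4 = t3 ∧ t2 must be 1, so both t3 = 1 and t2 = 1.
Every assignment with t4 = 1 has D = 0; there are 4 such assignment(s).
  A=0, B=0, C=0, D=0
  A=0, B=0, C=1, D=0
  A=1, B=0, C=0, D=0
  A=1, B=0, C=1, D=0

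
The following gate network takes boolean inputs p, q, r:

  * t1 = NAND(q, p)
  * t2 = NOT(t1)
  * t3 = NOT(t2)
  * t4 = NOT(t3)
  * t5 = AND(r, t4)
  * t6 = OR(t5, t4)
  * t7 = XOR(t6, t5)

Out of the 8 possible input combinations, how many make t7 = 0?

7

t7 = XOR(t6, t5) must be 0, so t6 and t5 are equal.
Enumerating the 8 input combinations, 7 give t7 = 0 and 1 give t7 = 1.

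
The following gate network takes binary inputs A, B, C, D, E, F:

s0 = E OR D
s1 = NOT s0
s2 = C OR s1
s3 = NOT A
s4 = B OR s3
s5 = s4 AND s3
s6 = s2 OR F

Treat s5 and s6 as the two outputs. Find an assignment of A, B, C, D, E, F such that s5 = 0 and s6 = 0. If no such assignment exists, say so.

Check with A=1, B=1, C=0, D=0, E=1, F=0:
s0 = E OR D = 1 OR 0 = 1
s1 = NOT s0 = NOT 1 = 0
s2 = C OR s1 = 0 OR 0 = 0
s3 = NOT A = NOT 1 = 0
s4 = B OR s3 = 1 OR 0 = 1
s5 = s4 AND s3 = 1 AND 0 = 0
s6 = s2 OR F = 0 OR 0 = 0
So s5 = 0 and s6 = 0.

A=1, B=1, C=0, D=0, E=1, F=0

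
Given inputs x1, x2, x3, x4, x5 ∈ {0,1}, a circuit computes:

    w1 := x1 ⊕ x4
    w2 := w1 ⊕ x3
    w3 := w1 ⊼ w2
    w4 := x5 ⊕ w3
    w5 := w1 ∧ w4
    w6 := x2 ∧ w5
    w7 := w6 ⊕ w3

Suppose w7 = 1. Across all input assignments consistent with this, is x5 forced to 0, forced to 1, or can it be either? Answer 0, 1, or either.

Both values of x5 occur among assignments with w7 = 1:
  x5=0: x1=0, x2=0, x3=0, x4=0, x5=0
  x5=1: x1=0, x2=0, x3=0, x4=0, x5=1

either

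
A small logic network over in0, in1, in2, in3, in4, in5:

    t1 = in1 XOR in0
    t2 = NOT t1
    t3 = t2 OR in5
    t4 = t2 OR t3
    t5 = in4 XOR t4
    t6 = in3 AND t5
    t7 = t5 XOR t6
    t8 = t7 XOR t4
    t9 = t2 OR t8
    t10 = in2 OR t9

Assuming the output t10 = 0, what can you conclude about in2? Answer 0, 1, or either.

0

t10 = in2 OR t9 must be 0, so both in2 = 0 and t9 = 0.
t9 = t2 OR t8 must be 0, so both t2 = 0 and t8 = 0.
Every assignment with t10 = 0 has in2 = 0; there are 8 such assignment(s).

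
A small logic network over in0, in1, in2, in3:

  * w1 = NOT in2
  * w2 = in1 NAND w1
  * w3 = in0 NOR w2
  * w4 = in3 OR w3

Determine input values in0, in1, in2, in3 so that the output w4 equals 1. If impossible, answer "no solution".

w4 = in3 OR w3 must be 1, so at least one of in3, w3 is 1.
Check with in0=1, in1=1, in2=1, in3=1:
w1 = NOT in2 = NOT 1 = 0
w2 = in1 NAND w1 = 1 NAND 0 = 1
w3 = in0 NOR w2 = 1 NOR 1 = 0
w4 = in3 OR w3 = 1 OR 0 = 1
So w4 = 1 as required.

in0=1, in1=1, in2=1, in3=1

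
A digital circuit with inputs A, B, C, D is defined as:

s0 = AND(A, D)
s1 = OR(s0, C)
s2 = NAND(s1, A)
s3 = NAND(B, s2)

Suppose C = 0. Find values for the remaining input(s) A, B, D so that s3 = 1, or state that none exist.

s3 = NAND(B, s2) must be 1, so at least one of B, s2 is 0.
Check with C = 0 and A=1, B=0, D=1:
s0 = AND(A, D) = AND(1, 1) = 1
s1 = OR(s0, C) = OR(1, 0) = 1
s2 = NAND(s1, A) = NAND(1, 1) = 0
s3 = NAND(B, s2) = NAND(0, 0) = 1
So s3 = 1.

A=1, B=0, D=1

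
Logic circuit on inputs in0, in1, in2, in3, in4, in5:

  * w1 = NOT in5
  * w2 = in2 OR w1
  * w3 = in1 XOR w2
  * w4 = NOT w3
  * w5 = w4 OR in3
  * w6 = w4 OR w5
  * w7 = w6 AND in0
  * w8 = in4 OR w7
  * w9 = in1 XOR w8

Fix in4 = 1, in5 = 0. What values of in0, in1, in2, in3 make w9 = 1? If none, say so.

Check with in4 = 1, in5 = 0 and in0=0, in1=0, in2=0, in3=0:
w1 = NOT in5 = NOT 0 = 1
w2 = in2 OR w1 = 0 OR 1 = 1
w3 = in1 XOR w2 = 0 XOR 1 = 1
w4 = NOT w3 = NOT 1 = 0
w5 = w4 OR in3 = 0 OR 0 = 0
w6 = w4 OR w5 = 0 OR 0 = 0
w7 = w6 AND in0 = 0 AND 0 = 0
w8 = in4 OR w7 = 1 OR 0 = 1
w9 = in1 XOR w8 = 0 XOR 1 = 1
So w9 = 1.

in0=0, in1=0, in2=0, in3=0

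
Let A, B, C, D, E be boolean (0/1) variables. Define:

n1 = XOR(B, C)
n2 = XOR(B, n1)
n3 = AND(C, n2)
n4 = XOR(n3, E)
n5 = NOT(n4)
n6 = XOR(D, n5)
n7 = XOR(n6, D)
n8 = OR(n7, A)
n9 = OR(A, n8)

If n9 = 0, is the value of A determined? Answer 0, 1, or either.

n9 = OR(A, n8) must be 0, so both A = 0 and n8 = 0.
Every assignment with n9 = 0 has A = 0; there are 8 such assignment(s).

0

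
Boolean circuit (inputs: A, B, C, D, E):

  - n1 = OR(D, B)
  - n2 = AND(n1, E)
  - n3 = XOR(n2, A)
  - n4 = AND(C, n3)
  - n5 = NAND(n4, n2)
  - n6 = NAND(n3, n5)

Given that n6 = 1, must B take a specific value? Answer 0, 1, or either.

either

Both values of B occur among assignments with n6 = 1:
  B=0: A=0, B=0, C=0, D=0, E=0
  B=1: A=0, B=1, C=0, D=0, E=0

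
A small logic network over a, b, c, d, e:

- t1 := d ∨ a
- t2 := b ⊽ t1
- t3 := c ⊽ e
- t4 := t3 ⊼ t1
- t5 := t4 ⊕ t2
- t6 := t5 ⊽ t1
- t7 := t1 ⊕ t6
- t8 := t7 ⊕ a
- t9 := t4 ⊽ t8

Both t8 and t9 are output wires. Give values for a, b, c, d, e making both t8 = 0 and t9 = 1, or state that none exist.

a=1, b=1, c=0, d=0, e=0

Check with a=1, b=1, c=0, d=0, e=0:
t1 = d ∨ a = 0 ∨ 1 = 1
t2 = b ⊽ t1 = 1 ⊽ 1 = 0
t3 = c ⊽ e = 0 ⊽ 0 = 1
t4 = t3 ⊼ t1 = 1 ⊼ 1 = 0
t5 = t4 ⊕ t2 = 0 ⊕ 0 = 0
t6 = t5 ⊽ t1 = 0 ⊽ 1 = 0
t7 = t1 ⊕ t6 = 1 ⊕ 0 = 1
t8 = t7 ⊕ a = 1 ⊕ 1 = 0
t9 = t4 ⊽ t8 = 0 ⊽ 0 = 1
So t8 = 0 and t9 = 1.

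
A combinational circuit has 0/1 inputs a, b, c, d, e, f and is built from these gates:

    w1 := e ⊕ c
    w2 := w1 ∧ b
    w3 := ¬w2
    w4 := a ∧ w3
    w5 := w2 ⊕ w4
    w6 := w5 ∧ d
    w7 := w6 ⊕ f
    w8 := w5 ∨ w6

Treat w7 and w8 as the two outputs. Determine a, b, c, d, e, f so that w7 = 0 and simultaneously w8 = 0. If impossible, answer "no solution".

a=0, b=1, c=0, d=0, e=0, f=0

Check with a=0, b=1, c=0, d=0, e=0, f=0:
w1 = e ⊕ c = 0 ⊕ 0 = 0
w2 = w1 ∧ b = 0 ∧ 1 = 0
w3 = ¬w2 = ¬0 = 1
w4 = a ∧ w3 = 0 ∧ 1 = 0
w5 = w2 ⊕ w4 = 0 ⊕ 0 = 0
w6 = w5 ∧ d = 0 ∧ 0 = 0
w7 = w6 ⊕ f = 0 ⊕ 0 = 0
w8 = w5 ∨ w6 = 0 ∨ 0 = 0
So w7 = 0 and w8 = 0.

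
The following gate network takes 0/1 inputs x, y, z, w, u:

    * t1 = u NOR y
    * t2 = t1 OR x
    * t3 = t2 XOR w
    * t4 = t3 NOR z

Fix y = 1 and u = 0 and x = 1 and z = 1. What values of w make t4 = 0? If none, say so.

t4 = t3 NOR z must be 0, so at least one of t3, z is 1.
Check with y = 1 and u = 0 and x = 1 and z = 1 and w=0:
t1 = u NOR y = 0 NOR 1 = 0
t2 = t1 OR x = 0 OR 1 = 1
t3 = t2 XOR w = 1 XOR 0 = 1
t4 = t3 NOR z = 1 NOR 1 = 0
So t4 = 0.

w=0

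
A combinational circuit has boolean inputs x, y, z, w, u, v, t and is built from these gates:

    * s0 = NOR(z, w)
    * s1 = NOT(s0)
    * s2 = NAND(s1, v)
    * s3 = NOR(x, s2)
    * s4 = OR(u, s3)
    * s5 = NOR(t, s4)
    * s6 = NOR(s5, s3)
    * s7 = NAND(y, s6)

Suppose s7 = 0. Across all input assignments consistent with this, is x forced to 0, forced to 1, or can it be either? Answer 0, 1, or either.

Both values of x occur among assignments with s7 = 0:
  x=0: x=0, y=1, z=0, w=0, u=0, v=0, t=1
  x=1: x=1, y=1, z=0, w=0, u=0, v=0, t=1

either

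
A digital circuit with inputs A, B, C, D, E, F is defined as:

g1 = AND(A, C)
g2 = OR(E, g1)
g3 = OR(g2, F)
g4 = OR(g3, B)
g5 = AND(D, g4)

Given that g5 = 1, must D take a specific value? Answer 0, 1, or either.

g5 = AND(D, g4) must be 1, so both D = 1 and g4 = 1.
g4 = OR(g3, B) must be 1, so at least one of g3, B is 1.
Every assignment with g5 = 1 has D = 1; there are 29 such assignment(s).

1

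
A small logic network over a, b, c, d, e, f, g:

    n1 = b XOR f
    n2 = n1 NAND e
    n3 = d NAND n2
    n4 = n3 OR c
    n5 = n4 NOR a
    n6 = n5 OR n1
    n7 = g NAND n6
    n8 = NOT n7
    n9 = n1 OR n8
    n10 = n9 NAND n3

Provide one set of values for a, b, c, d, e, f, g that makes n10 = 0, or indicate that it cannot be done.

a=1, b=1, c=1, d=0, e=0, f=0, g=0

n10 = n9 NAND n3 must be 0, so both n9 = 1 and n3 = 1.
n9 = n1 OR n8 must be 1, so at least one of n1, n8 is 1.
n3 = d NAND n2 must be 1, so at least one of d, n2 is 0.
Check with a=1, b=1, c=1, d=0, e=0, f=0, g=0:
n1 = b XOR f = 1 XOR 0 = 1
n2 = n1 NAND e = 1 NAND 0 = 1
n3 = d NAND n2 = 0 NAND 1 = 1
n4 = n3 OR c = 1 OR 1 = 1
n5 = n4 NOR a = 1 NOR 1 = 0
n6 = n5 OR n1 = 0 OR 1 = 1
n7 = g NAND n6 = 0 NAND 1 = 1
n8 = NOT n7 = NOT 1 = 0
n9 = n1 OR n8 = 1 OR 0 = 1
n10 = n9 NAND n3 = 1 NAND 1 = 0
So n10 = 0 as required.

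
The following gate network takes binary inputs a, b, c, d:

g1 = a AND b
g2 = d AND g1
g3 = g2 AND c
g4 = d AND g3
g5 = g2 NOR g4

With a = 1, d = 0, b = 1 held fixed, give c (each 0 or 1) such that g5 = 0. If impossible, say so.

no solution exists

With a = 1, d = 0, b = 1 fixed, none of the 2 settings of c give g5 = 0.
For example, with c=0:
g1 = a AND b = 1 AND 1 = 1
g2 = d AND g1 = 0 AND 1 = 0
g3 = g2 AND c = 0 AND 0 = 0
g4 = d AND g3 = 0 AND 0 = 0
g5 = g2 NOR g4 = 0 NOR 0 = 1
giving g5 = 1 ≠ 0.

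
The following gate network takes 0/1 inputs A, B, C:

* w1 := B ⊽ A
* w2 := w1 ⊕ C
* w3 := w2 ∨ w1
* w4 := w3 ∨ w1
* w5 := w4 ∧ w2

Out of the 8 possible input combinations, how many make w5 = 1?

4

w5 = w4 ∧ w2 must be 1, so both w4 = 1 and w2 = 1.
w4 = w3 ∨ w1 must be 1, so at least one of w3, w1 is 1.
w2 = w1 ⊕ C must be 1, so w1 and C differ.
Enumerating the 8 input combinations, 4 give w5 = 1 and 4 give w5 = 0.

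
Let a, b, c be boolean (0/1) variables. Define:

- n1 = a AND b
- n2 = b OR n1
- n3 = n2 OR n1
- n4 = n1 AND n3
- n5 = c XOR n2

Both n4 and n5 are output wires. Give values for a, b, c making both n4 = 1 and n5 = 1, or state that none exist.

a=1, b=1, c=0

Check with a=1, b=1, c=0:
n1 = a AND b = 1 AND 1 = 1
n2 = b OR n1 = 1 OR 1 = 1
n3 = n2 OR n1 = 1 OR 1 = 1
n4 = n1 AND n3 = 1 AND 1 = 1
n5 = c XOR n2 = 0 XOR 1 = 1
So n4 = 1 and n5 = 1.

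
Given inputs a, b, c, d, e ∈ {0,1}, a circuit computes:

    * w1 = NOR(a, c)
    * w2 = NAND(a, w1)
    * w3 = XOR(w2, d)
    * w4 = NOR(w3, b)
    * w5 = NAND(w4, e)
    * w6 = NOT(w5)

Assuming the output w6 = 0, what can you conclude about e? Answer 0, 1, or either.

Both values of e occur among assignments with w6 = 0:
  e=0: a=0, b=0, c=0, d=0, e=0
  e=1: a=0, b=0, c=0, d=0, e=1

either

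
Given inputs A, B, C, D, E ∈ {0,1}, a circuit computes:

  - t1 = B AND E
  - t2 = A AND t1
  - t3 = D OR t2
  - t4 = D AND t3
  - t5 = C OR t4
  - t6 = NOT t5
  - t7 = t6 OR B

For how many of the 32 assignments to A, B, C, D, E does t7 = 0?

t7 = t6 OR B must be 0, so both t6 = 0 and B = 0.
t6 = NOT t5 must be 0, so t5 = 1.
Enumerating the 32 input combinations, 12 give t7 = 0 and 20 give t7 = 1.

12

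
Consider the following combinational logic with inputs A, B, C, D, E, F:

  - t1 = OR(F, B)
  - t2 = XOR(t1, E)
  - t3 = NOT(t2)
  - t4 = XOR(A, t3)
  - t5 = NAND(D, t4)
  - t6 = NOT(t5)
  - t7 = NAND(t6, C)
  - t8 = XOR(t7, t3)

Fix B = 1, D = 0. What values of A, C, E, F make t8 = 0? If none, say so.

A=0, C=1, E=1, F=0

t8 = XOR(t7, t3) must be 0, so t7 and t3 are equal.
Check with B = 1, D = 0 and A=0, C=1, E=1, F=0:
t1 = OR(F, B) = OR(0, 1) = 1
t2 = XOR(t1, E) = XOR(1, 1) = 0
t3 = NOT(t2) = NOT 0 = 1
t4 = XOR(A, t3) = XOR(0, 1) = 1
t5 = NAND(D, t4) = NAND(0, 1) = 1
t6 = NOT(t5) = NOT 1 = 0
t7 = NAND(t6, C) = NAND(0, 1) = 1
t8 = XOR(t7, t3) = XOR(1, 1) = 0
So t8 = 0.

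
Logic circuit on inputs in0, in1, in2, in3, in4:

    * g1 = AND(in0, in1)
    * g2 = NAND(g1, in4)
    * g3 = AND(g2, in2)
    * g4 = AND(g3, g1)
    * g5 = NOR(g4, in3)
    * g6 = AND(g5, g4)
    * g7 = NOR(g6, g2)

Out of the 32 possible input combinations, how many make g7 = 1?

4

g7 = NOR(g6, g2) must be 1, so both g6 = 0 and g2 = 0.
Satisfying assignments:
  in0=1, in1=1, in2=0, in3=0, in4=1
  in0=1, in1=1, in2=0, in3=1, in4=1
  in0=1, in1=1, in2=1, in3=0, in4=1
  in0=1, in1=1, in2=1, in3=1, in4=1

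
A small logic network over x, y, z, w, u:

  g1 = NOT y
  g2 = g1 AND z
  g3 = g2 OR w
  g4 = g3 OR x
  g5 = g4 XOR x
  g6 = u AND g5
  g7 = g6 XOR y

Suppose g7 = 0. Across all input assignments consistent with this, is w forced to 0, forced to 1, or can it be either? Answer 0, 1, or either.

either

Both values of w occur among assignments with g7 = 0:
  w=0: x=0, y=0, z=0, w=0, u=0
  w=1: x=0, y=0, z=0, w=1, u=0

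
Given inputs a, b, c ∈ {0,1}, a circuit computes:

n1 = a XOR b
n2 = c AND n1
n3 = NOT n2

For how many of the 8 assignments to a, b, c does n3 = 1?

6

n3 = NOT n2 must be 1, so n2 = 0.
n2 = c AND n1 must be 0, so at least one of c, n1 is 0.
Satisfying assignments:
  a=0, b=0, c=0
  a=0, b=0, c=1
  a=0, b=1, c=0
  a=1, b=0, c=0
  a=1, b=1, c=0
  a=1, b=1, c=1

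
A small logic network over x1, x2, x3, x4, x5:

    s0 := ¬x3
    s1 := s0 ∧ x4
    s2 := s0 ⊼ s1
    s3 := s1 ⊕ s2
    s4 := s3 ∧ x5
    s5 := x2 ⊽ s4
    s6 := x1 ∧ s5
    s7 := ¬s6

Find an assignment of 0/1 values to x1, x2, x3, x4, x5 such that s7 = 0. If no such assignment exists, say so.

x1=1, x2=0, x3=1, x4=0, x5=0

s7 = ¬s6 must be 0, so s6 = 1.
s6 = x1 ∧ s5 must be 1, so both x1 = 1 and s5 = 1.
s5 = x2 ⊽ s4 must be 1, so both x2 = 0 and s4 = 0.
Check with x1=1, x2=0, x3=1, x4=0, x5=0:
s0 = ¬x3 = ¬1 = 0
s1 = s0 ∧ x4 = 0 ∧ 0 = 0
s2 = s0 ⊼ s1 = 0 ⊼ 0 = 1
s3 = s1 ⊕ s2 = 0 ⊕ 1 = 1
s4 = s3 ∧ x5 = 1 ∧ 0 = 0
s5 = x2 ⊽ s4 = 0 ⊽ 0 = 1
s6 = x1 ∧ s5 = 1 ∧ 1 = 1
s7 = ¬s6 = ¬1 = 0
So s7 = 0 as required.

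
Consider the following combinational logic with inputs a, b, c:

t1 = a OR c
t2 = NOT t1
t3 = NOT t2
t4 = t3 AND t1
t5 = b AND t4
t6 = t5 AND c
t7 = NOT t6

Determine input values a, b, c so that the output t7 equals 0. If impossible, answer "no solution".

a=0 b=1 c=1

Check with a=0 b=1 c=1:
t1 = a OR c = 0 OR 1 = 1
t2 = NOT t1 = NOT 1 = 0
t3 = NOT t2 = NOT 0 = 1
t4 = t3 AND t1 = 1 AND 1 = 1
t5 = b AND t4 = 1 AND 1 = 1
t6 = t5 AND c = 1 AND 1 = 1
t7 = NOT t6 = NOT 1 = 0
So t7 = 0 as required.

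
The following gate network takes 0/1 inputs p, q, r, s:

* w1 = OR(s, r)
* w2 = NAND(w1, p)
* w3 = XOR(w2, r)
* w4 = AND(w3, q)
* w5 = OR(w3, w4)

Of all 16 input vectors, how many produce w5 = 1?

10

w5 = OR(w3, w4) must be 1, so at least one of w3, w4 is 1.
Enumerating the 16 input combinations, 10 give w5 = 1 and 6 give w5 = 0.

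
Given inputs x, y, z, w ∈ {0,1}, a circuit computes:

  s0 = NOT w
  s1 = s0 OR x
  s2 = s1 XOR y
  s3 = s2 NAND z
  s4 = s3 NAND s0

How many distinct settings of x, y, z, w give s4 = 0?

s4 = s3 NAND s0 must be 0, so both s3 = 1 and s0 = 1.
s3 = s2 NAND z must be 1, so at least one of s2, z is 0.
Satisfying assignments:
  x=0, y=0, z=0, w=0
  x=0, y=1, z=0, w=0
  x=0, y=1, z=1, w=0
  x=1, y=0, z=0, w=0
  x=1, y=1, z=0, w=0
  x=1, y=1, z=1, w=0

6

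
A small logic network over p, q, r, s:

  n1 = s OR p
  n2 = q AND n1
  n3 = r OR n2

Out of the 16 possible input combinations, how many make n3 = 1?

n3 = r OR n2 must be 1, so at least one of r, n2 is 1.
Enumerating the 16 input combinations, 11 give n3 = 1 and 5 give n3 = 0.

11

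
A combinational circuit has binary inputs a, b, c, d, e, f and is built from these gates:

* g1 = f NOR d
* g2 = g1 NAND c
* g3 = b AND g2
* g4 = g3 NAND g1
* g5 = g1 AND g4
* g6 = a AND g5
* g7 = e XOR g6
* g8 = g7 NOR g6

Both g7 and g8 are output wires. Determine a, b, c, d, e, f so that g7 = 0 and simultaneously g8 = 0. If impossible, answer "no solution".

a=1 b=1 c=1 d=0 e=1 f=0

Check with a=1 b=1 c=1 d=0 e=1 f=0:
g1 = f NOR d = 0 NOR 0 = 1
g2 = g1 NAND c = 1 NAND 1 = 0
g3 = b AND g2 = 1 AND 0 = 0
g4 = g3 NAND g1 = 0 NAND 1 = 1
g5 = g1 AND g4 = 1 AND 1 = 1
g6 = a AND g5 = 1 AND 1 = 1
g7 = e XOR g6 = 1 XOR 1 = 0
g8 = g7 NOR g6 = 0 NOR 1 = 0
So g7 = 0 and g8 = 0.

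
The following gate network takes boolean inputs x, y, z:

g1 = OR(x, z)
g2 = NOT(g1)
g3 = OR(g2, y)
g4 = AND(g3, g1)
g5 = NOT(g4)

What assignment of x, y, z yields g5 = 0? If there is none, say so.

x=0 y=1 z=1

g5 = NOT(g4) must be 0, so g4 = 1.
g4 = AND(g3, g1) must be 1, so both g3 = 1 and g1 = 1.
g3 = OR(g2, y) must be 1, so at least one of g2, y is 1.
Check with x=0 y=1 z=1:
g1 = OR(x, z) = OR(0, 1) = 1
g2 = NOT(g1) = NOT 1 = 0
g3 = OR(g2, y) = OR(0, 1) = 1
g4 = AND(g3, g1) = AND(1, 1) = 1
g5 = NOT(g4) = NOT 1 = 0
So g5 = 0 as required.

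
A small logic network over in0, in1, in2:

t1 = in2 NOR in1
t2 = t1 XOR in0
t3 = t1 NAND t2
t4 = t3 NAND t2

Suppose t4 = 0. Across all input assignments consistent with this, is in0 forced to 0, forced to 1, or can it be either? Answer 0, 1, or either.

1

t4 = t3 NAND t2 must be 0, so both t3 = 1 and t2 = 1.
t3 = t1 NAND t2 must be 1, so at least one of t1, t2 is 0.
t2 = t1 XOR in0 must be 1, so t1 and in0 differ.
Every assignment with t4 = 0 has in0 = 1; there are 3 such assignment(s).
  in0=1, in1=0, in2=1
  in0=1, in1=1, in2=0
  in0=1, in1=1, in2=1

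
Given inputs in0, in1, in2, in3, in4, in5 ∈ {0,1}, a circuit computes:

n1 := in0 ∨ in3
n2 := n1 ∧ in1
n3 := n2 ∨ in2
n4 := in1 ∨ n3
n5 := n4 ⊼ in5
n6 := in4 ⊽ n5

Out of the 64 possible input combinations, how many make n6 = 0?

n6 = in4 ⊽ n5 must be 0, so at least one of in4, n5 is 1.
Enumerating the 64 input combinations, 52 give n6 = 0 and 12 give n6 = 1.

52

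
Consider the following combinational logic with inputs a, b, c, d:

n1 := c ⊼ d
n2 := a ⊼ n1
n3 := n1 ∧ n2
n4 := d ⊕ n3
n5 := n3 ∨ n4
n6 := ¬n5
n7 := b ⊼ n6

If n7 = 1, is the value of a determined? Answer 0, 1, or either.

Both values of a occur among assignments with n7 = 1:
  a=0: a=0, b=0, c=0, d=0
  a=1: a=1, b=0, c=0, d=0

either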